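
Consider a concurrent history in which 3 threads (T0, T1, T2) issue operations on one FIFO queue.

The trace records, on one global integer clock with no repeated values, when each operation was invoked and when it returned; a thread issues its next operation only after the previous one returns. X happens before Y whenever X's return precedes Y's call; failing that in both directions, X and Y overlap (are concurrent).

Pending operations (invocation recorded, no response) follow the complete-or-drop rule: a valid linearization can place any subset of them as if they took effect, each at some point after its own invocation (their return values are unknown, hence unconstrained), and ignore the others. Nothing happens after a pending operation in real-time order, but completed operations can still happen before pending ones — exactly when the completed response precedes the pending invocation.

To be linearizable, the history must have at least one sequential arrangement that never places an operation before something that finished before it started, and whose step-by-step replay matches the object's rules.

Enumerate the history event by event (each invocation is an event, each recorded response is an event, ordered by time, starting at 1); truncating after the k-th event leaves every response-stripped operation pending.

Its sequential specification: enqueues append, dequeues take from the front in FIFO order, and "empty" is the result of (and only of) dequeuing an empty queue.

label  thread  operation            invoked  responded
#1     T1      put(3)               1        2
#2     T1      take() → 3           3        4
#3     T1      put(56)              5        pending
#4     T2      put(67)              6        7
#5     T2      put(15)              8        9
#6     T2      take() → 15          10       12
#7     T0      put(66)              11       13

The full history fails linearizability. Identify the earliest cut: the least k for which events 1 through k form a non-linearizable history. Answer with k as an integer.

12

events 1..11 are still linearizable — one witness is #1, #2, #3, #4, #5:
1. #1 put(3), leaving queue <3>
2. #2 take() → 3, leaving queue <>
3. #3 put(56) (pending, included), leaving queue <56>
4. #4 put(67), leaving queue <56,67>
5. #5 put(15), leaving queue <56,67,15>
with event 12 included (#6 responding at time 12), all real-time-consistent orders fail
every completion of the 2 pending operations (#3, #7) was checked; none linearizes
sample order #1, #2, #4, #5, #6 (pending dropped) stalls at step 5 — #6 take() → 15 has no legal effect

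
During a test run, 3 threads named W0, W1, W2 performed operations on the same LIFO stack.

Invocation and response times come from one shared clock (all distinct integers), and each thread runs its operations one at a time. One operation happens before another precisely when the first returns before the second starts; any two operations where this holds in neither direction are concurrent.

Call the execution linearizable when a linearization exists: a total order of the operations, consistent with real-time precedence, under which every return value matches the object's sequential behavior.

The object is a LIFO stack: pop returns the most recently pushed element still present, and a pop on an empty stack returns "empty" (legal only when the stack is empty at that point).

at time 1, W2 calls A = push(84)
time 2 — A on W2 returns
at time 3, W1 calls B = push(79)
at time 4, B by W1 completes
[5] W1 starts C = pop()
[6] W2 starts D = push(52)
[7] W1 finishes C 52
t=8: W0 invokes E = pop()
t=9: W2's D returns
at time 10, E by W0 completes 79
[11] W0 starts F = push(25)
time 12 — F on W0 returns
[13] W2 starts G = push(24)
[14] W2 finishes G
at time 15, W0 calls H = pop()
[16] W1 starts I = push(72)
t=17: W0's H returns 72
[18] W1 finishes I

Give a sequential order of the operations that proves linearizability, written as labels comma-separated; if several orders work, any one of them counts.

after step 1 (A push(84)): stack <84>
after step 2 (B push(79)): stack <84,79>
after step 3 (D push(52)): stack <84,79,52>
after step 4 (C pop() → 52): stack <84,79>
after step 5 (E pop() → 79): stack <84>
after step 6 (F push(25)): stack <84,25>
after step 7 (G push(24)): stack <84,25,24>
after step 8 (I push(72)): stack <84,25,24,72>
after step 9 (H pop() → 72): stack <84,25,24>

A, B, D, C, E, F, G, I, H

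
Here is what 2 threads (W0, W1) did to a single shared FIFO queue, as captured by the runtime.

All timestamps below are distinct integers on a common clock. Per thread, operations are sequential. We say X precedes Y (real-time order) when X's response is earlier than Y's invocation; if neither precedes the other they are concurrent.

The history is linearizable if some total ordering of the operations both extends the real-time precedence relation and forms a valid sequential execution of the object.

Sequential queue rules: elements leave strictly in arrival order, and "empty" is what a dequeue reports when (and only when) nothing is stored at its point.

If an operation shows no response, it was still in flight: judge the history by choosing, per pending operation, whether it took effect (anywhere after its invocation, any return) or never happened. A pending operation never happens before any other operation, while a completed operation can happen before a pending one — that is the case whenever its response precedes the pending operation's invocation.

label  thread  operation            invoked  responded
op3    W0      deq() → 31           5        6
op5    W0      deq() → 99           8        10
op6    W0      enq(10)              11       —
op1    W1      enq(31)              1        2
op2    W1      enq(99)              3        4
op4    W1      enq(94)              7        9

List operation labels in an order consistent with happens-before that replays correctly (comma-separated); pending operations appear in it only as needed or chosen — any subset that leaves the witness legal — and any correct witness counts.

step 1: op1 enq(31) — queue <31>
step 2: op2 enq(99) — queue <31,99>
step 3: op3 deq() → 31 — queue <99>
step 4: op4 enq(94) — queue <99,94>
step 5: op5 deq() → 99 — queue <94>

op1, op2, op3, op4, op5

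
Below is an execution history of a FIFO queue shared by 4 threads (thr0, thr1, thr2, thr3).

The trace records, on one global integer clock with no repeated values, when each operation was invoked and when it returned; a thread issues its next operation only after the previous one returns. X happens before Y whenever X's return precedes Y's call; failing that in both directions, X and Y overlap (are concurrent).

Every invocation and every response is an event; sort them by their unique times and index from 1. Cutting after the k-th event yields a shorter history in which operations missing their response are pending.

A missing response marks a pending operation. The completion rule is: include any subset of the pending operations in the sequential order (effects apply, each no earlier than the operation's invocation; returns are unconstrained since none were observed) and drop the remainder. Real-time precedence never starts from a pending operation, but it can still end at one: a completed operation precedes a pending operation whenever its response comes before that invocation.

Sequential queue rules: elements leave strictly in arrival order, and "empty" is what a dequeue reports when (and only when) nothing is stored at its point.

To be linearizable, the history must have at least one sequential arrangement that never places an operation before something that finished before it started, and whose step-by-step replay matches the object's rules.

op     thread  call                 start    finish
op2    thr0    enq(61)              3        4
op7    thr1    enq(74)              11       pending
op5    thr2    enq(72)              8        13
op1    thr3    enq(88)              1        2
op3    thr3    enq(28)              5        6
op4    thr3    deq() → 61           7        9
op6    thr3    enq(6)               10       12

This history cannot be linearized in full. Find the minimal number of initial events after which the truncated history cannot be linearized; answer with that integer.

one valid order for events 1..8 is op1, op2, op3:
1. op1 enq(88), leaving queue <88>
2. op2 enq(61), leaving queue <88,61>
3. op3 enq(28), leaving queue <88,61,28>
event 9 — op4's response, time 9 — after it, nothing linearizes
no completion choice of the 1 pending operation (op5) rescues it — every subset was tried
sample order op1, op2, op3, op4 (pending dropped) stalls at step 4 — op4 deq() → 61 has no legal effect

9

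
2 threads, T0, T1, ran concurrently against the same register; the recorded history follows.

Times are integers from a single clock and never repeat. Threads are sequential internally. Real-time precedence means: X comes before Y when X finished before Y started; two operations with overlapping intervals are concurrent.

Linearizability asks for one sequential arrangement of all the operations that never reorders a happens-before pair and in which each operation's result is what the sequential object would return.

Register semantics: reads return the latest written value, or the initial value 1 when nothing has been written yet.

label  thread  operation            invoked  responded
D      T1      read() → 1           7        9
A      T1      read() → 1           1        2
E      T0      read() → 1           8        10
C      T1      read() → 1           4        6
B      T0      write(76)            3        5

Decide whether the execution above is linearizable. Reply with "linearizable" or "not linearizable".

events 1..8 are fine; event 9 — the response of D at time 9 — makes the prefix non-linearizable
4 completed operations, 2 real-time-consistent orders — every register replay fails
every completion of the 1 pending operation (E) was checked; none linearizes
sample order A, B, C, D (pending dropped) stalls at step 3 — C read() → 1 has no legal effect
sample order A, C, B, D (pending dropped) stalls at step 4 — D read() → 1 has no legal effect

not linearizable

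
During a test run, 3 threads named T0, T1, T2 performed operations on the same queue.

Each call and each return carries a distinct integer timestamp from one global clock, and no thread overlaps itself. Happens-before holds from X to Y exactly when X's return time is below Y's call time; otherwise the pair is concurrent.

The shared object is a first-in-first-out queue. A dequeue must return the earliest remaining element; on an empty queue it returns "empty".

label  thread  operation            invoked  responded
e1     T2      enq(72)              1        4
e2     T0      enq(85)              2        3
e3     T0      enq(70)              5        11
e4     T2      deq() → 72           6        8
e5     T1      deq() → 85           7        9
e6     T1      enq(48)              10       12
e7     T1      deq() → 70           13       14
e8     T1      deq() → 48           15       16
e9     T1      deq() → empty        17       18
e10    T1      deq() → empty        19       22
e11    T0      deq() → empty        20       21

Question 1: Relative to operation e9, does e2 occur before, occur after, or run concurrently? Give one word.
Answer: before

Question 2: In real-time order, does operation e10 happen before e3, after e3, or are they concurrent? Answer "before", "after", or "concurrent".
Answer: after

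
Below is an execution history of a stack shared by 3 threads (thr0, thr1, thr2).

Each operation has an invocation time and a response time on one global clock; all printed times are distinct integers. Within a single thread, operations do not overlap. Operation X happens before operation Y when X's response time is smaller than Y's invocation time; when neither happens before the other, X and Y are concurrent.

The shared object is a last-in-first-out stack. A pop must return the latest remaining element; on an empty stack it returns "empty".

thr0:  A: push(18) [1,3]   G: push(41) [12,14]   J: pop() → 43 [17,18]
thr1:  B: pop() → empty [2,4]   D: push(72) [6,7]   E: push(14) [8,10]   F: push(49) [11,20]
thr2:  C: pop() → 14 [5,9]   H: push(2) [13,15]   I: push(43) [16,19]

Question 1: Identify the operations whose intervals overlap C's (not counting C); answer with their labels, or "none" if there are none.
Answer: D, E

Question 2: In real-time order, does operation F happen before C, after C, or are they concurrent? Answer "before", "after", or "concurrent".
Answer: after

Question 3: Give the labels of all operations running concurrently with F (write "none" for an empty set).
Answer: G, H, I, J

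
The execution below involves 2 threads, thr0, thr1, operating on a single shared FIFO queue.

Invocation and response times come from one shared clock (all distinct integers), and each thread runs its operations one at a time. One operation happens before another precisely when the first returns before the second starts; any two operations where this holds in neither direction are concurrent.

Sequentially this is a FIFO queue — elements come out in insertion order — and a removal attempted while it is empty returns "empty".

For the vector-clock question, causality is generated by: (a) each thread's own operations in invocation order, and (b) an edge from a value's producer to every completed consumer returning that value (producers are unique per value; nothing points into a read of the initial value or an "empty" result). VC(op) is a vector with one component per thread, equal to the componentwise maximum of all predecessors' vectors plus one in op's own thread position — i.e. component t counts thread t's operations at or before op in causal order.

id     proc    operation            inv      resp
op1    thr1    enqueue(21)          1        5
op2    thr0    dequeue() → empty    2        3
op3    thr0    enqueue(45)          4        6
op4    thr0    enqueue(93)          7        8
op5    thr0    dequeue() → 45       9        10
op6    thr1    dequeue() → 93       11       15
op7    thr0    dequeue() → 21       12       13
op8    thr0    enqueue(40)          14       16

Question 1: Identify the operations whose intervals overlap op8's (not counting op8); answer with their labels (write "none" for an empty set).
Answer: op6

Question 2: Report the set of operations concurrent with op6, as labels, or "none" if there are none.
Answer: op7, op8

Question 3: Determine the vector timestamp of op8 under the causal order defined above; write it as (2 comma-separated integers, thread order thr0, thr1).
Answer: (6, 1)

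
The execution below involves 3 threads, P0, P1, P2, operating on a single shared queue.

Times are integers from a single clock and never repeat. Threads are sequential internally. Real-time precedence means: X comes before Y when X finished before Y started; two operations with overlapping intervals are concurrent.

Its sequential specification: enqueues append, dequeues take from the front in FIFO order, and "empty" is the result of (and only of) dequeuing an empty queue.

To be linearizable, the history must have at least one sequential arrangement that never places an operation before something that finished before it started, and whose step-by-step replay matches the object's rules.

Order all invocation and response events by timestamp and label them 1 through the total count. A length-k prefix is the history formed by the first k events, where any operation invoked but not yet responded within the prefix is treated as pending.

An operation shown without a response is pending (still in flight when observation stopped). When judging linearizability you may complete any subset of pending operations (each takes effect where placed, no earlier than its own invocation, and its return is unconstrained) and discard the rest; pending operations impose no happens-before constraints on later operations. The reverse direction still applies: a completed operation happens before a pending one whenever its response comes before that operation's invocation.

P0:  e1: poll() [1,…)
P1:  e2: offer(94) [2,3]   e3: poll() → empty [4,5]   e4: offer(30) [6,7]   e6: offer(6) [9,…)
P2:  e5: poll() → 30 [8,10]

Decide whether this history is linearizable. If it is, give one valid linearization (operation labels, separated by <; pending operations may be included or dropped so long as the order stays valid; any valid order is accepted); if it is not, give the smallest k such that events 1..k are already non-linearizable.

linearizable — witness: e2 < e1 < e3 < e4 < e5

step 1: e2 offer(94) — queue <94>
step 2: e1 poll() (pending, included) — queue <>
step 3: e3 poll() → empty — queue <>
step 4: e4 offer(30) — queue <30>
step 5: e5 poll() → 30 — queue <>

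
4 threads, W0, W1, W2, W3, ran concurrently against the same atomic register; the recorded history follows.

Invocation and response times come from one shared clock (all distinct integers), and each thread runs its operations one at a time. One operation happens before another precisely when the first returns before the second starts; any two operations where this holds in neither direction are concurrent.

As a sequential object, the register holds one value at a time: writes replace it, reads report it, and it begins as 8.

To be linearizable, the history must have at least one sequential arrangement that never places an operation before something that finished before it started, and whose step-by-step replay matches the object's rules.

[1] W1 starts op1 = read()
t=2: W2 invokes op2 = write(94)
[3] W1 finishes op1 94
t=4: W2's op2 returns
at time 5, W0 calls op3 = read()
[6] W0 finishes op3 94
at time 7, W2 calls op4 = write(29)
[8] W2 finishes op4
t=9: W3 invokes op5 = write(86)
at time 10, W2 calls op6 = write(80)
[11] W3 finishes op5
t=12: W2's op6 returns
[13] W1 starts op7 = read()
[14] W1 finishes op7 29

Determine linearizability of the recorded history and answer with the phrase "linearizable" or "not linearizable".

already the first 14 events (up to op7's response at time 14) admit no linearization; the first 13 still do
every one of the 4 real-time-consistent orders over 7 completed atomic register ops fails the sequential spec
e.g. op1, op2, op3, op4, op5, op6, op7: illegal at step 1, since op1 read() → 94 cannot apply there
e.g. op1, op2, op3, op4, op6, op5, op7: illegal at step 1, since op1 read() → 94 cannot apply there

not linearizable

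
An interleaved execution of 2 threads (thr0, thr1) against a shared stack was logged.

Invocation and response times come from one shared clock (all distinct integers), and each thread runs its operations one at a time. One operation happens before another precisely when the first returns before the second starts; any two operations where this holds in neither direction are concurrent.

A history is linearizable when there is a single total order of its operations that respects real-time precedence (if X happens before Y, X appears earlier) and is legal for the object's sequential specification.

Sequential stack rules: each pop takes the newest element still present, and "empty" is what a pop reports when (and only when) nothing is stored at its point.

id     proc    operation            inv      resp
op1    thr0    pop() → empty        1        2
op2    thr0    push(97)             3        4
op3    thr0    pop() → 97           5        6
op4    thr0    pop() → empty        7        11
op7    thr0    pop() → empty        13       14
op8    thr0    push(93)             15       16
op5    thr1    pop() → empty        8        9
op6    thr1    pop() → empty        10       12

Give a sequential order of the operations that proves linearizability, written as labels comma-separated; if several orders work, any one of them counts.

1. op1 pop() → empty, leaving stack <>
2. op2 push(97), leaving stack <97>
3. op3 pop() → 97, leaving stack <>
4. op4 pop() → empty, leaving stack <>
5. op5 pop() → empty, leaving stack <>
6. op6 pop() → empty, leaving stack <>
7. op7 pop() → empty, leaving stack <>
8. op8 push(93), leaving stack <93>

op1, op2, op3, op4, op5, op6, op7, op8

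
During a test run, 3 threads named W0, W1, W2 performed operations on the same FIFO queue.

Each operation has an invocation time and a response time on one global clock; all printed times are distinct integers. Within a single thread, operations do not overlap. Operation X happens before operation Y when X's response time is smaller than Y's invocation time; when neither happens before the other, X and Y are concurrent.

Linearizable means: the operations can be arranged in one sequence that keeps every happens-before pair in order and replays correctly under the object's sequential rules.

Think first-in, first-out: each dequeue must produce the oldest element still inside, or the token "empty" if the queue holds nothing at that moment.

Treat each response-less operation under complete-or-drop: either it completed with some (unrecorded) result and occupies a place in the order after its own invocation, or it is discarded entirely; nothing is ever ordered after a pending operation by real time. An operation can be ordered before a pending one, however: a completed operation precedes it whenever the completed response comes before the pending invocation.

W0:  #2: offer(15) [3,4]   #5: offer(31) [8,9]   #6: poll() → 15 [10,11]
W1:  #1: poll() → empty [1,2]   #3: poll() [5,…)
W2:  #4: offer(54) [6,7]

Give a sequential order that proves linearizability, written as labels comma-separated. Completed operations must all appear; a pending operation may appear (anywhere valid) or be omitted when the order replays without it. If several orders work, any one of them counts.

after step 1 (#1 poll() → empty): queue <>
after step 2 (#2 offer(15)): queue <15>
after step 3 (#4 offer(54)): queue <15,54>
after step 4 (#5 offer(31)): queue <15,54,31>
after step 5 (#6 poll() → 15): queue <54,31>

#1, #2, #4, #5, #6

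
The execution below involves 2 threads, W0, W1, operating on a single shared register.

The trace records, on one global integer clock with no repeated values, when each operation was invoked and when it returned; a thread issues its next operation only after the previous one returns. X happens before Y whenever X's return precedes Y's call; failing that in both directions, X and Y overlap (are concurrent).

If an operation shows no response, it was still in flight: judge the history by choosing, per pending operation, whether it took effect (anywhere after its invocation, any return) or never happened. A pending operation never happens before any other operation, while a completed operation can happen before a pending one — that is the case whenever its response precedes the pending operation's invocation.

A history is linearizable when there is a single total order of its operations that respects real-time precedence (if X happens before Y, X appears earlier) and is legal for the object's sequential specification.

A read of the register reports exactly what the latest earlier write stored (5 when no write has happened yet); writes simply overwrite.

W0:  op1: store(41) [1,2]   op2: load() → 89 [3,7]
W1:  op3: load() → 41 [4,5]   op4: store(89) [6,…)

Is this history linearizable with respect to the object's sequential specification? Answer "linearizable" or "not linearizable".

a witness: op1, op3, op4, op2
step 1: op1 store(41) — value 41
step 2: op3 load() → 41 — value 41
step 3: op4 store(89) (pending, included) — value 89
step 4: op2 load() → 89 — value 89

linearizable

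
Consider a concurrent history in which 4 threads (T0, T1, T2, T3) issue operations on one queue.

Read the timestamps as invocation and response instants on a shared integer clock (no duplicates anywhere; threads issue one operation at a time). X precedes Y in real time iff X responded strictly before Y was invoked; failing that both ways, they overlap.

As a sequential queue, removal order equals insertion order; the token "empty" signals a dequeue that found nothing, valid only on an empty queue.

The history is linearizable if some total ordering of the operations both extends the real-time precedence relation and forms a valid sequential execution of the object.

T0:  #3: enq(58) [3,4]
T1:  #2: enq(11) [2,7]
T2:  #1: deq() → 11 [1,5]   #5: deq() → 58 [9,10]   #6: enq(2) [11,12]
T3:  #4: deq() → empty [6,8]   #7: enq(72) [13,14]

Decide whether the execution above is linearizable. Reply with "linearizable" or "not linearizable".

not linearizable

through event 7 a valid linearization exists; event 8 (#4 responding at time 8) ends that
checked exhaustively: 8 real-time-consistent orders of 4 completed operations, zero legal queue replays
for example #1, #2, #3, #4 fails at step 1: #1 deq() → 11 is not legal there
for example #1, #3, #2, #4 fails at step 1: #1 deq() → 11 is not legal there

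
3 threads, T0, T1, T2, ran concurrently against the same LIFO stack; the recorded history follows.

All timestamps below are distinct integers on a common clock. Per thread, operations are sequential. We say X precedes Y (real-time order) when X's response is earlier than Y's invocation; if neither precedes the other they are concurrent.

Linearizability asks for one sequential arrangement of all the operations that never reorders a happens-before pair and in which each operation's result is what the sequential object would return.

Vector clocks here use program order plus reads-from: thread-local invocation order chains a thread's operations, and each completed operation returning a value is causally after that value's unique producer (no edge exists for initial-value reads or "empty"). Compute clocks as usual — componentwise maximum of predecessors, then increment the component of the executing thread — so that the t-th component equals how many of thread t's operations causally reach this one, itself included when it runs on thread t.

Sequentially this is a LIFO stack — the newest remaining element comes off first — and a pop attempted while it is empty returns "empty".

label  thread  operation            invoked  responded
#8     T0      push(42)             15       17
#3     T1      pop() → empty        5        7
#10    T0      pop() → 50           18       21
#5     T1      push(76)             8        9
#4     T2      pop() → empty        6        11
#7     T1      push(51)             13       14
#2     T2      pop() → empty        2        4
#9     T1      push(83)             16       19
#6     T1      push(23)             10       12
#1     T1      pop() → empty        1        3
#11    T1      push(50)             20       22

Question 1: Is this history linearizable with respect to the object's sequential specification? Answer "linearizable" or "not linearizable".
one valid linearization: #1, #2, #3, #4, #5, #6, #7, #8, #9, #11, #10
after step 1 (#1 pop() → empty): stack <>
after step 2 (#2 pop() → empty): stack <>
after step 3 (#3 pop() → empty): stack <>
after step 4 (#4 pop() → empty): stack <>
after step 5 (#5 push(76)): stack <76>
after step 6 (#6 push(23)): stack <76,23>
after step 7 (#7 push(51)): stack <76,23,51>
after step 8 (#8 push(42)): stack <76,23,51,42>
after step 9 (#9 push(83)): stack <76,23,51,42,83>
after step 10 (#11 push(50)): stack <76,23,51,42,83,50>
after step 11 (#10 pop() → 50): stack <76,23,51,42,83>

linearizable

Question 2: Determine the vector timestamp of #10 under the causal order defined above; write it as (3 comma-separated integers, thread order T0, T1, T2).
Answer: (2, 7, 0)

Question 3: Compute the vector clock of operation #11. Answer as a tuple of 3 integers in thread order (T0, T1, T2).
Answer: (0, 7, 0)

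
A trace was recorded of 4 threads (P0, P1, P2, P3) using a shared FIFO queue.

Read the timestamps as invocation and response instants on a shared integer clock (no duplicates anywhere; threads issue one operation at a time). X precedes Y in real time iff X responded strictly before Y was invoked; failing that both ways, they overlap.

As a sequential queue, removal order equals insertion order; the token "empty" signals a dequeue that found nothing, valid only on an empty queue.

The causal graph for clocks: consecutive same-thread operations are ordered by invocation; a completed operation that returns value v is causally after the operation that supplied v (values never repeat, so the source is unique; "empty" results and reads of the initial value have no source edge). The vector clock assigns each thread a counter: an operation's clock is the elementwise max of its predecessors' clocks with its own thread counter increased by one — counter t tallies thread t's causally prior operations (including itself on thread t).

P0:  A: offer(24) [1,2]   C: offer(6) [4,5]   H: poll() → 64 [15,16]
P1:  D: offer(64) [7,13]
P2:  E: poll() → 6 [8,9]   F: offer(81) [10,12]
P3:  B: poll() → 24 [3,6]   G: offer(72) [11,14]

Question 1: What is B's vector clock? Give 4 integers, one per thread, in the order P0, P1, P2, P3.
Answer: (1, 0, 0, 1)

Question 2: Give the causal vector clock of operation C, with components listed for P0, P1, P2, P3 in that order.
Answer: (2, 0, 0, 0)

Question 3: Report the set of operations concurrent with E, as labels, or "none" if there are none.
Answer: D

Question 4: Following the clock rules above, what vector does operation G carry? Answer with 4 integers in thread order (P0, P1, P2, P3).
Answer: (1, 0, 0, 2)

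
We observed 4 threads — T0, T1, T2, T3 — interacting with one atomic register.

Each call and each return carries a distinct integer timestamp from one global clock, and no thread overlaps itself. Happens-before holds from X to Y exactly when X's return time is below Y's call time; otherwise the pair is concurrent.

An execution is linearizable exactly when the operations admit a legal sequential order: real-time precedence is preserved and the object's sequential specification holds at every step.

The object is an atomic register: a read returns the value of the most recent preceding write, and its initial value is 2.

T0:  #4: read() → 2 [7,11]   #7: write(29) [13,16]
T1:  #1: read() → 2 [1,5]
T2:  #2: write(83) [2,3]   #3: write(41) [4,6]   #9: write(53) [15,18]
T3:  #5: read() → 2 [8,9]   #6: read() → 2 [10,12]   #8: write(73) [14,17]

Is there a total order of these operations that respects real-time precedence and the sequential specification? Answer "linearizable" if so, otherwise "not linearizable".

not linearizable

events 1..8 are fine; event 9 — the response of #5 at time 9 — makes the prefix non-linearizable
every one of the 3 real-time-consistent orders over 4 completed atomic register ops fails the sequential spec
no escape via the 1 pending operation (#4): every completion choice fails
for example #1, #2, #3, #5 (pending dropped) fails at step 4: #5 read() → 2 is not legal there
for example #2, #1, #3, #5 (pending dropped) fails at step 2: #1 read() → 2 is not legal there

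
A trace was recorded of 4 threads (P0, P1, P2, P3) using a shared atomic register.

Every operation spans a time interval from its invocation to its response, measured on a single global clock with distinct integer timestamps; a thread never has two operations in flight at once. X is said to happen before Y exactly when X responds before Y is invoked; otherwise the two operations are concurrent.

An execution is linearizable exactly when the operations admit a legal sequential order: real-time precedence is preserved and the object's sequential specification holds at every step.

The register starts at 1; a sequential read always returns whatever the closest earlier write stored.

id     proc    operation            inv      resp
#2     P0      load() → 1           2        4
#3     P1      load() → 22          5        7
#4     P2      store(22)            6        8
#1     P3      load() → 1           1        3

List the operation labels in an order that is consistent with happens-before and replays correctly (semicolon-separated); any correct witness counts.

after step 1 (#1 load() → 1): value 1
after step 2 (#2 load() → 1): value 1
after step 3 (#4 store(22)): value 22
after step 4 (#3 load() → 22): value 22

#1; #2; #4; #3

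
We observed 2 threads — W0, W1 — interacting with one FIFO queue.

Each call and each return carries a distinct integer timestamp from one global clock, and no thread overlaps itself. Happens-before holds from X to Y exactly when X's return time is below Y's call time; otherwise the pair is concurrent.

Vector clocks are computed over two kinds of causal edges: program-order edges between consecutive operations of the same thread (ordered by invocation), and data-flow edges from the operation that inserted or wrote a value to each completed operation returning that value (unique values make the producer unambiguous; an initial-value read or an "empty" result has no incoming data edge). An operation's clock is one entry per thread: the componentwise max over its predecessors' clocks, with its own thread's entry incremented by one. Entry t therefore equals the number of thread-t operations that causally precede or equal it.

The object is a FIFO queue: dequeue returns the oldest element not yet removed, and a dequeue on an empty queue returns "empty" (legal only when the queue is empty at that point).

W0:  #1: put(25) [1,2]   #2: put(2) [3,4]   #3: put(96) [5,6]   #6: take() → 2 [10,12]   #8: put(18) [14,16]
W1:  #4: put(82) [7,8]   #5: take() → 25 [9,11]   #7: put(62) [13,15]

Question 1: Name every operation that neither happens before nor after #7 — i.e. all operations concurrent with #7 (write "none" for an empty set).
#7 spans [13,15]; an op avoiding the whole window 13..15 is ordered, any other is concurrent
#1 [1,2]: before
#2 [3,4]: before
#3 [5,6]: before
#4 [7,8]: before
#5 [9,11]: before
#6 [10,12]: before
#8 [14,16]: concurrent

#8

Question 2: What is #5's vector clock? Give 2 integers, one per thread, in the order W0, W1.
#4, invoked 7, has no incoming edges; only W1's bump applies → (0, 1)
#1, invoked 1, has no incoming edges; only W0's bump applies → (1, 0)
#2, invoked 3, takes VC(#1)=(1, 0) under max, adds 1 for W0 → (2, 0)
#5, invoked 9, takes VC(#1)=(1, 0), VC(#4)=(0, 1) under max, adds 1 for W1 → (1, 2)
#3, invoked 5, takes VC(#2)=(2, 0) under max, adds 1 for W0 → (3, 0)
#7, invoked 13, takes VC(#5)=(1, 2) under max, adds 1 for W1 → (1, 3)
#6, invoked 10, takes VC(#2)=(2, 0), VC(#3)=(3, 0) under max, adds 1 for W0 → (4, 0)
#8, invoked 14, takes VC(#6)=(4, 0) under max, adds 1 for W0 → (5, 0)
target: VC(#5) = (1, 2)

(1, 2)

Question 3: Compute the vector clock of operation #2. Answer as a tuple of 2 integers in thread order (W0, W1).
invoked at 7, #4 has no predecessors; its own W1 bump gives (0, 1)
invoked at 1, #1 has no predecessors; its own W0 bump gives (1, 0)
merge at #2 (invoked 3): VC(#1)=(1, 0), own-thread bump on W0 → (2, 0)
merge at #5 (invoked 9): VC(#1)=(1, 0), VC(#4)=(0, 1), own-thread bump on W1 → (1, 2)
merge at #3 (invoked 5): VC(#2)=(2, 0), own-thread bump on W0 → (3, 0)
merge at #7 (invoked 13): VC(#5)=(1, 2), own-thread bump on W1 → (1, 3)
merge at #6 (invoked 10): VC(#2)=(2, 0), VC(#3)=(3, 0), own-thread bump on W0 → (4, 0)
merge at #8 (invoked 14): VC(#6)=(4, 0), own-thread bump on W0 → (5, 0)
target: VC(#2) = (2, 0)

(2, 0)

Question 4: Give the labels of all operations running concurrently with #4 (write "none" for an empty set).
#4 runs from 7 to 8; window-overlapping ops are concurrent
#1 [1,2]: before
#2 [3,4]: before
#3 [5,6]: before
#5 [9,11]: after
#6 [10,12]: after
#7 [13,15]: after
#8 [14,16]: after

none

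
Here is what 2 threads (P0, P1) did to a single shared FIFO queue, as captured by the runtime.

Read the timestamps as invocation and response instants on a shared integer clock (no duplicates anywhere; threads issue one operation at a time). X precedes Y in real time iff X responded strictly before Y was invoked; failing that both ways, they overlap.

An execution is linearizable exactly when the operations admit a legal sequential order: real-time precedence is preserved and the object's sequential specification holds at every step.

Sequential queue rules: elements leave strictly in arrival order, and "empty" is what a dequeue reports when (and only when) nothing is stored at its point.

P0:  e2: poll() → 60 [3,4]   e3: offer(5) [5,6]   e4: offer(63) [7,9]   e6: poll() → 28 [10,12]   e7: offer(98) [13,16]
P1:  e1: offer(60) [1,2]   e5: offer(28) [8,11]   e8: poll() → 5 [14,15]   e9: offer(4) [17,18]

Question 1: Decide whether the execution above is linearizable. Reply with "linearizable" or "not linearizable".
cut after 11 events: linearizable; cut after 12 events (e6 responds, time 12): not linearizable
checked exhaustively: 3 real-time-consistent orders of 6 completed operations, zero legal FIFO queue replays
e.g. e1, e2, e3, e4, e5, e6: illegal at step 6, since e6 poll() → 28 cannot apply there
e.g. e1, e2, e3, e4, e6, e5: illegal at step 5, since e6 poll() → 28 cannot apply there

not linearizable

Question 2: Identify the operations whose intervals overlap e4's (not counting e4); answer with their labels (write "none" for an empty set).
overlap test against e4 [7,9]: concurrent iff the interval meets 7..9
e1 [1,2]: before
e2 [3,4]: before
e3 [5,6]: before
e5 [8,11]: concurrent
e6 [10,12]: after
e7 [13,16]: after
e8 [14,15]: after
e9 [17,18]: after

e5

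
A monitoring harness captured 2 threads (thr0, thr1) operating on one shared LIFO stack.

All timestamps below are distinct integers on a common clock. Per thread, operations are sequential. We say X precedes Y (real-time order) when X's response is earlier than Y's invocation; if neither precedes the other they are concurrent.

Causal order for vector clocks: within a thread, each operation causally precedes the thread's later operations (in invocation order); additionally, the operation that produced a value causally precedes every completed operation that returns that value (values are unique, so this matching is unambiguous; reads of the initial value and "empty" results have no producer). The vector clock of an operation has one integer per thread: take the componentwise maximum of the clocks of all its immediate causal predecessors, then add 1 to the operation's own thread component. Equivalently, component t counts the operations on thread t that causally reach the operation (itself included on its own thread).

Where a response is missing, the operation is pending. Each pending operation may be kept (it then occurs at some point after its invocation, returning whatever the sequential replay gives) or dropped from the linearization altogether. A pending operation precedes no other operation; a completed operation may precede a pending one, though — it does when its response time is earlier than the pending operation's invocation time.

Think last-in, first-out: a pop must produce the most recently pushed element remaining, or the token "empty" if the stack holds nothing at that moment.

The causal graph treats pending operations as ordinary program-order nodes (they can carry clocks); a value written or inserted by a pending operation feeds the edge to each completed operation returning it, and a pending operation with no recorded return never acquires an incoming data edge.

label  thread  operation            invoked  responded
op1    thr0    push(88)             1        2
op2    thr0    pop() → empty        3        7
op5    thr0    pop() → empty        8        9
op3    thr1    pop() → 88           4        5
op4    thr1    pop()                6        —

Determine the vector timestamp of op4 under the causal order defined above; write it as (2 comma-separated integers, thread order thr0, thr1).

(1, 2)

op1, invoked 1, has no incoming edges; only thr0's bump applies → (1, 0)
VC(op3, invoked at 4): max of VC(op1)=(1, 0), then +1 on thread thr1 → (1, 1)
VC(op2, invoked at 3): max of VC(op1)=(1, 0), then +1 on thread thr0 → (2, 0)
VC(op4, invoked at 6): max of VC(op3)=(1, 1), then +1 on thread thr1 → (1, 2)
VC(op5, invoked at 8): max of VC(op2)=(2, 0), then +1 on thread thr0 → (3, 0)
target: VC(op4) = (1, 2)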